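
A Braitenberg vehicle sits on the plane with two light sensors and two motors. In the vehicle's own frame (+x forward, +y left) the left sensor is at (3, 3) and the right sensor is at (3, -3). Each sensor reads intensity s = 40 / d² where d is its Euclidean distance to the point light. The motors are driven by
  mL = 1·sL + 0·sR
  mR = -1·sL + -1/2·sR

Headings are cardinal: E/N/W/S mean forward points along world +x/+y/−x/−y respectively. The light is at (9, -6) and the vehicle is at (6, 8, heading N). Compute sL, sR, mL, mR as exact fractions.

left sensor world pos  = (3, 11); dL² = 325
right sensor world pos = (9, 11); dR² = 289
sL = 40/325 = 8/65
sR = 40/289 = 40/289
mL = 1·sL + 0·sR = 8/65
mR = -1·sL + -1/2·sR = -3612/18785

8/65 40/289 8/65 -3612/18785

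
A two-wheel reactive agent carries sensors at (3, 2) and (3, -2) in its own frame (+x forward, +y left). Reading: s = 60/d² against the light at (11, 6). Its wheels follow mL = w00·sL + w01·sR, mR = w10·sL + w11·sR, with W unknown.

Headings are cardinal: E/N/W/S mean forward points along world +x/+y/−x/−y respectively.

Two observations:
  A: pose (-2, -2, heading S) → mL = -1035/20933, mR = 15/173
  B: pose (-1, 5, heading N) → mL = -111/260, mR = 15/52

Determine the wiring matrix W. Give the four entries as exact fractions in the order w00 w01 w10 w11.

obs A: pose=(-2,-2,S) → sL=30/121, sR=30/173, mL=-1035/20933, mR=15/173
obs B: pose=(-1,5,N) → sL=3/10, sR=15/26, mL=-111/260, mR=15/52
sensor matrix S = [[30/121, 30/173], [3/10, 15/26]]; det S = 24768/272129
solve [mL_A; mL_B] = S·[w00; w01] and [mR_A; mR_B] = S·[w10; w11]:
  w00 = 1/2, w01 = -1, w10 = 0, w11 = 1/2

1/2 -1 0 1/2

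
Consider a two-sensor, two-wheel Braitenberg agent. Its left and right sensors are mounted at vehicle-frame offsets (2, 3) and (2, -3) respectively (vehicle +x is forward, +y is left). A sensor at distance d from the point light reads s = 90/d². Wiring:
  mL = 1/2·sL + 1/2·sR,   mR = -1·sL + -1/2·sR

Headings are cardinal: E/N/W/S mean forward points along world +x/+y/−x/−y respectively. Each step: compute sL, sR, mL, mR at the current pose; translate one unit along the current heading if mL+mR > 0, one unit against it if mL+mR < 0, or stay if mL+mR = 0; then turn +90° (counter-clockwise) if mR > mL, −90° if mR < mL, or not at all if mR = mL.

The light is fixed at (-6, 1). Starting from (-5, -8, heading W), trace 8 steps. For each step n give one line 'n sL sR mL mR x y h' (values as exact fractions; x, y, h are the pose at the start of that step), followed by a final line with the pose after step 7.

n=0: pose=(-5,-8,W); sL=18/29, sR=90/37; mL=1638/1073, mR=-1971/1073; mL+mR=-9/29 → advance -1; mR−mL=-3609/1073 → turn -1·90°
n=1: pose=(-4,-8,N); sL=9/5, sR=45/37; mL=279/185, mR=-891/370; mL+mR=-9/10 → advance -1; mR−mL=-1449/370 → turn -1·90°
n=2: pose=(-4,-9,E); sL=18/13, sR=18/37; mL=450/481, mR=-783/481; mL+mR=-9/13 → advance -1; mR−mL=-1233/481 → turn -1·90°
n=3: pose=(-5,-9,S); sL=9/16, sR=45/74; mL=693/1184, mR=-513/592; mL+mR=-9/32 → advance -1; mR−mL=-1719/1184 → turn -1·90°
n=4: pose=(-5,-8,W); sL=18/29, sR=90/37; mL=1638/1073, mR=-1971/1073; mL+mR=-9/29 → advance -1; mR−mL=-3609/1073 → turn -1·90°
n=5: pose=(-4,-8,N); sL=9/5, sR=45/37; mL=279/185, mR=-891/370; mL+mR=-9/10 → advance -1; mR−mL=-1449/370 → turn -1·90°
n=6: pose=(-4,-9,E); sL=18/13, sR=18/37; mL=450/481, mR=-783/481; mL+mR=-9/13 → advance -1; mR−mL=-1233/481 → turn -1·90°
n=7: pose=(-5,-9,S); sL=9/16, sR=45/74; mL=693/1184, mR=-513/592; mL+mR=-9/32 → advance -1; mR−mL=-1719/1184 → turn -1·90°

0 18/29 90/37 1638/1073 -1971/1073 -5 -8 W
1 9/5 45/37 279/185 -891/370 -4 -8 N
2 18/13 18/37 450/481 -783/481 -4 -9 E
3 9/16 45/74 693/1184 -513/592 -5 -9 S
4 18/29 90/37 1638/1073 -1971/1073 -5 -8 W
5 9/5 45/37 279/185 -891/370 -4 -8 N
6 18/13 18/37 450/481 -783/481 -4 -9 E
7 9/16 45/74 693/1184 -513/592 -5 -9 S
final -5 -8 W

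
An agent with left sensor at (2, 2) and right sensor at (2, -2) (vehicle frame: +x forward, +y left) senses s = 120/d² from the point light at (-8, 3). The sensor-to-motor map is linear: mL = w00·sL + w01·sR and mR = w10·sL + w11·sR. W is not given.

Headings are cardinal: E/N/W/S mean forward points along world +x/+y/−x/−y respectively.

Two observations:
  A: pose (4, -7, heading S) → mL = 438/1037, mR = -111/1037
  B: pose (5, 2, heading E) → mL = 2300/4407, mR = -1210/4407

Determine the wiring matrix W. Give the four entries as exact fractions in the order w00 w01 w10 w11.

1/2 1/2 -1 1/2

obs A: pose=(4,-7,S) → sL=6/17, sR=30/61, mL=438/1037, mR=-111/1037
obs B: pose=(5,2,E) → sL=60/113, sR=20/39, mL=2300/4407, mR=-1210/4407
sensor matrix S = [[6/17, 30/61], [60/113, 20/39]]; det S = -122080/1523353
solve [mL_A; mL_B] = S·[w00; w01] and [mR_A; mR_B] = S·[w10; w11]:
  w00 = 1/2, w01 = 1/2, w10 = -1, w11 = 1/2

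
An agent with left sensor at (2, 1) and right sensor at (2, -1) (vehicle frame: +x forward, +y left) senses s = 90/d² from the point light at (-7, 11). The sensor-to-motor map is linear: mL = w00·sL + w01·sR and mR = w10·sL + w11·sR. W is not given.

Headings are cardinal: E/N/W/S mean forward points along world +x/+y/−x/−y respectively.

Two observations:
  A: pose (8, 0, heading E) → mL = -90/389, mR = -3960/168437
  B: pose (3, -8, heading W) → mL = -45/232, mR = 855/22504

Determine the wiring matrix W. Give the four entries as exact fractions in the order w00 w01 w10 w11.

-1 0 -1 1

obs A: pose=(8,0,E) → sL=90/389, sR=90/433, mL=-90/389, mR=-3960/168437
obs B: pose=(3,-8,W) → sL=45/232, sR=45/194, mL=-45/232, mR=855/22504
sensor matrix S = [[90/389, 90/433], [45/232, 45/194]]; det S = 25302375/1895253124
solve [mL_A; mL_B] = S·[w00; w01] and [mR_A; mR_B] = S·[w10; w11]:
  w00 = -1, w01 = 0, w10 = -1, w11 = 1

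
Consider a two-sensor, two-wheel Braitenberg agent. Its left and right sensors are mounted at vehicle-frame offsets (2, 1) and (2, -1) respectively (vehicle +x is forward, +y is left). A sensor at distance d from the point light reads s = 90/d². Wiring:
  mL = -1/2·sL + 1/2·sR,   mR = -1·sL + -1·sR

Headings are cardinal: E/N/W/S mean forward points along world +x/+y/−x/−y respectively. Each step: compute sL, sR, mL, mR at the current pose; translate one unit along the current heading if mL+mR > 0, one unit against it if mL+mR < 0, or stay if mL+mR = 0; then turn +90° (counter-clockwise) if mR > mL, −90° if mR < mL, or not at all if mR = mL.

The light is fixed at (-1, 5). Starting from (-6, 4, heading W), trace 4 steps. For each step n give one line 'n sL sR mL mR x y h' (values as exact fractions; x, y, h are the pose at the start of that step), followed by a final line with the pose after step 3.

0 90/53 90/49 180/2597 -9180/2597 -6 4 W
1 45/13 9 36/13 -162/13 -5 4 N
2 18 90/13 -72/13 -324/13 -5 3 E
3 45/16 45/26 -225/416 -945/208 -6 3 S
final -6 4 W

n=0: pose=(-6,4,W); sL=90/53, sR=90/49; mL=180/2597, mR=-9180/2597; mL+mR=-9000/2597 → advance -1; mR−mL=-9360/2597 → turn -1·90°
n=1: pose=(-5,4,N); sL=45/13, sR=9; mL=36/13, mR=-162/13; mL+mR=-126/13 → advance -1; mR−mL=-198/13 → turn -1·90°
n=2: pose=(-5,3,E); sL=18, sR=90/13; mL=-72/13, mR=-324/13; mL+mR=-396/13 → advance -1; mR−mL=-252/13 → turn -1·90°
n=3: pose=(-6,3,S); sL=45/16, sR=45/26; mL=-225/416, mR=-945/208; mL+mR=-2115/416 → advance -1; mR−mL=-1665/416 → turn -1·90°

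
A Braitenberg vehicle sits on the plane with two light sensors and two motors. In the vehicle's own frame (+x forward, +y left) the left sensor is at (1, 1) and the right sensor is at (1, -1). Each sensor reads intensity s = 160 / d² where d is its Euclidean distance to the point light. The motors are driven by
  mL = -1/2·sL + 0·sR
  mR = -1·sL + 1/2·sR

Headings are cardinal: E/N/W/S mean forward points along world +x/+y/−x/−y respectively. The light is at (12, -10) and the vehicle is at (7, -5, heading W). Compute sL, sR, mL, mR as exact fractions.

left sensor world pos  = (6, -6); dL² = 52
right sensor world pos = (6, -4); dR² = 72
sL = 160/52 = 40/13
sR = 160/72 = 20/9
mL = -1/2·sL + 0·sR = -20/13
mR = -1·sL + 1/2·sR = -230/117

40/13 20/9 -20/13 -230/117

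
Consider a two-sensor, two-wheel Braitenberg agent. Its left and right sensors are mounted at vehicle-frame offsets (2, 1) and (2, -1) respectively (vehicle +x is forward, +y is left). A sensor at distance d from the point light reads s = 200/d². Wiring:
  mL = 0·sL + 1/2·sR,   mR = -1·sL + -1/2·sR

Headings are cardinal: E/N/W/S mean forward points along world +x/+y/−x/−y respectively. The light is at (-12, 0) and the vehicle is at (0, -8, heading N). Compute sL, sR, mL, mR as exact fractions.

200/157 40/41 20/41 -11340/6437

left sensor world pos  = (-1, -6); dL² = 157
right sensor world pos = (1, -6); dR² = 205
sL = 200/157 = 200/157
sR = 200/205 = 40/41
mL = 0·sL + 1/2·sR = 20/41
mR = -1·sL + -1/2·sR = -11340/6437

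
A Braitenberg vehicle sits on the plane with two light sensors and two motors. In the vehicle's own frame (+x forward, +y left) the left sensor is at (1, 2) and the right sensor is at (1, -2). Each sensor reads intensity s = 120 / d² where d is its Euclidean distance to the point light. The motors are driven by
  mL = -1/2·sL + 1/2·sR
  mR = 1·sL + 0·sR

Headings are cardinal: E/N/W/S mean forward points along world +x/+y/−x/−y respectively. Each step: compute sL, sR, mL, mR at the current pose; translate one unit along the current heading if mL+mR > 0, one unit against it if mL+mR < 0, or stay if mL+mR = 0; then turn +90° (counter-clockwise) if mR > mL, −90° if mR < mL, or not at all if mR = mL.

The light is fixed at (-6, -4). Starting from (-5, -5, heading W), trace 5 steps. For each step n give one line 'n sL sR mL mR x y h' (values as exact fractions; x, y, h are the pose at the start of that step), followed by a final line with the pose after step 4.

0 40/3 120 160/3 40/3 -5 -5 W
1 30 30 0 30 -6 -5 N
2 24 24 0 24 -6 -4 W
3 60 12 -24 60 -7 -4 S
4 120 40/3 -160/3 120 -7 -5 E
final -6 -5 N

n=0: pose=(-5,-5,W); sL=40/3, sR=120; mL=160/3, mR=40/3; mL+mR=200/3 → advance +1; mR−mL=-40 → turn -1·90°
n=1: pose=(-6,-5,N); sL=30, sR=30; mL=0, mR=30; mL+mR=30 → advance +1; mR−mL=30 → turn +1·90°
n=2: pose=(-6,-4,W); sL=24, sR=24; mL=0, mR=24; mL+mR=24 → advance +1; mR−mL=24 → turn +1·90°
n=3: pose=(-7,-4,S); sL=60, sR=12; mL=-24, mR=60; mL+mR=36 → advance +1; mR−mL=84 → turn +1·90°
n=4: pose=(-7,-5,E); sL=120, sR=40/3; mL=-160/3, mR=120; mL+mR=200/3 → advance +1; mR−mL=520/3 → turn +1·90°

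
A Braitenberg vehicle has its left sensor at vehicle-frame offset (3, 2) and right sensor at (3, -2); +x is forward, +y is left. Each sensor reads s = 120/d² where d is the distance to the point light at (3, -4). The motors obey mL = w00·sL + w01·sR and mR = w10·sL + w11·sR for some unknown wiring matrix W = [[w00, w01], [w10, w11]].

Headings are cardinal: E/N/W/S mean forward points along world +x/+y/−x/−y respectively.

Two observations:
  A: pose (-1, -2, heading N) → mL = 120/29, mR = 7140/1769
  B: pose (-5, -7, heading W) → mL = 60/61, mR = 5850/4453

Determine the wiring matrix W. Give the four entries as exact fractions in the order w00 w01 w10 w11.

obs A: pose=(-1,-2,N) → sL=120/61, sR=120/29, mL=120/29, mR=7140/1769
obs B: pose=(-5,-7,W) → sL=60/73, sR=60/61, mL=60/61, mR=5850/4453
sensor matrix S = [[120/61, 120/29], [60/73, 60/61]]; det S = -11548800/7877357
solve [mL_A; mL_B] = S·[w00; w01] and [mR_A; mR_B] = S·[w10; w11]:
  w00 = 0, w01 = 1, w10 = 1, w11 = 1/2

0 1 1 1/2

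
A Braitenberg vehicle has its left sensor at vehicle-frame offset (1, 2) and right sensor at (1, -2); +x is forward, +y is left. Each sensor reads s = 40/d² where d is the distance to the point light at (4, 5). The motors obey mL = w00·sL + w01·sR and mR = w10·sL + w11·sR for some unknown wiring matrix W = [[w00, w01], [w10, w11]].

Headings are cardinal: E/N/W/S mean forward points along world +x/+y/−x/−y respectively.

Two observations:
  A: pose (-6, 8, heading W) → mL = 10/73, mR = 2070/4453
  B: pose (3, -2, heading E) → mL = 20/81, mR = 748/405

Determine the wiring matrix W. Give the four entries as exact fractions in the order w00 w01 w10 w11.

obs A: pose=(-6,8,W) → sL=20/61, sR=20/73, mL=10/73, mR=2070/4453
obs B: pose=(3,-2,E) → sL=8/5, sR=40/81, mL=20/81, mR=748/405
sensor matrix S = [[20/61, 20/73], [8/5, 40/81]]; det S = -99712/360693
solve [mL_A; mL_B] = S·[w00; w01] and [mR_A; mR_B] = S·[w10; w11]:
  w00 = 0, w01 = 1/2, w10 = 1, w11 = 1/2

0 1/2 1 1/2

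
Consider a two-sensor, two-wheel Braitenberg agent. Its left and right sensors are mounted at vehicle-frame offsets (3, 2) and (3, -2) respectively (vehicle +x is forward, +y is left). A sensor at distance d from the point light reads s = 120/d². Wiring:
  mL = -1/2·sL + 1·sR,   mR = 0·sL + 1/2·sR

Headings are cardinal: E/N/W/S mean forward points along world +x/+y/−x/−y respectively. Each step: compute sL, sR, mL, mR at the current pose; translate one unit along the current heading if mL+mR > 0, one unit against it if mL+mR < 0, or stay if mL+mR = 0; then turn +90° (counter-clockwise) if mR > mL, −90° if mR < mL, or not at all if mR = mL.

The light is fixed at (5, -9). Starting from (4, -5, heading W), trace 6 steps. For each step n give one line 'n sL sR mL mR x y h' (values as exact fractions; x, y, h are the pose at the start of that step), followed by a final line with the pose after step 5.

0 6 30/13 -9/13 15/13 4 -5 W
1 120 120/17 -900/17 60/17 3 -5 S
2 12/5 12 54/5 6 3 -4 E
3 24 120/13 -36/13 60/13 4 -4 S
4 3 15 27/2 15/2 4 -5 E
5 24 24 12 12 5 -5 S
final 5 -6 S

n=0: pose=(4,-5,W); sL=6, sR=30/13; mL=-9/13, mR=15/13; mL+mR=6/13 → advance +1; mR−mL=24/13 → turn +1·90°
n=1: pose=(3,-5,S); sL=120, sR=120/17; mL=-900/17, mR=60/17; mL+mR=-840/17 → advance -1; mR−mL=960/17 → turn +1·90°
n=2: pose=(3,-4,E); sL=12/5, sR=12; mL=54/5, mR=6; mL+mR=84/5 → advance +1; mR−mL=-24/5 → turn -1·90°
n=3: pose=(4,-4,S); sL=24, sR=120/13; mL=-36/13, mR=60/13; mL+mR=24/13 → advance +1; mR−mL=96/13 → turn +1·90°
n=4: pose=(4,-5,E); sL=3, sR=15; mL=27/2, mR=15/2; mL+mR=21 → advance +1; mR−mL=-6 → turn -1·90°
n=5: pose=(5,-5,S); sL=24, sR=24; mL=12, mR=12; mL+mR=24 → advance +1; mR−mL=0 → turn +0·90°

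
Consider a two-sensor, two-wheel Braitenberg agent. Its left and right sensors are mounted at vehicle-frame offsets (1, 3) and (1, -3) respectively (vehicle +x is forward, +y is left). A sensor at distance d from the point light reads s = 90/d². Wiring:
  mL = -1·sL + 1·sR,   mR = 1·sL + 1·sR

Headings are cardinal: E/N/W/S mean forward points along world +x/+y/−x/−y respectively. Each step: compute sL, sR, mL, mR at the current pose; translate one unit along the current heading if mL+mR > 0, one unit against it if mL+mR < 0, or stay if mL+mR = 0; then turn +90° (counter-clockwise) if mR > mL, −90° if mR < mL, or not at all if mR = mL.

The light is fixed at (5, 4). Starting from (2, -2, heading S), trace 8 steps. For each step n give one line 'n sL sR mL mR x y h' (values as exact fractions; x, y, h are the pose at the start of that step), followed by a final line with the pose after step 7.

n=0: pose=(2,-2,S); sL=90/49, sR=18/17; mL=-648/833, mR=2412/833; mL+mR=36/17 → advance +1; mR−mL=180/49 → turn +1·90°
n=1: pose=(2,-3,E); sL=9/2, sR=45/52; mL=-189/52, mR=279/52; mL+mR=45/26 → advance +1; mR−mL=9 → turn +1·90°
n=2: pose=(3,-3,N); sL=90/61, sR=90/37; mL=2160/2257, mR=8820/2257; mL+mR=180/37 → advance +1; mR−mL=180/61 → turn +1·90°
n=3: pose=(3,-2,W); sL=1, sR=5; mL=4, mR=6; mL+mR=10 → advance +1; mR−mL=2 → turn +1·90°
n=4: pose=(2,-2,S); sL=90/49, sR=18/17; mL=-648/833, mR=2412/833; mL+mR=36/17 → advance +1; mR−mL=180/49 → turn +1·90°
n=5: pose=(2,-3,E); sL=9/2, sR=45/52; mL=-189/52, mR=279/52; mL+mR=45/26 → advance +1; mR−mL=9 → turn +1·90°
n=6: pose=(3,-3,N); sL=90/61, sR=90/37; mL=2160/2257, mR=8820/2257; mL+mR=180/37 → advance +1; mR−mL=180/61 → turn +1·90°
n=7: pose=(3,-2,W); sL=1, sR=5; mL=4, mR=6; mL+mR=10 → advance +1; mR−mL=2 → turn +1·90°

0 90/49 18/17 -648/833 2412/833 2 -2 S
1 9/2 45/52 -189/52 279/52 2 -3 E
2 90/61 90/37 2160/2257 8820/2257 3 -3 N
3 1 5 4 6 3 -2 W
4 90/49 18/17 -648/833 2412/833 2 -2 S
5 9/2 45/52 -189/52 279/52 2 -3 E
6 90/61 90/37 2160/2257 8820/2257 3 -3 N
7 1 5 4 6 3 -2 W
final 2 -2 S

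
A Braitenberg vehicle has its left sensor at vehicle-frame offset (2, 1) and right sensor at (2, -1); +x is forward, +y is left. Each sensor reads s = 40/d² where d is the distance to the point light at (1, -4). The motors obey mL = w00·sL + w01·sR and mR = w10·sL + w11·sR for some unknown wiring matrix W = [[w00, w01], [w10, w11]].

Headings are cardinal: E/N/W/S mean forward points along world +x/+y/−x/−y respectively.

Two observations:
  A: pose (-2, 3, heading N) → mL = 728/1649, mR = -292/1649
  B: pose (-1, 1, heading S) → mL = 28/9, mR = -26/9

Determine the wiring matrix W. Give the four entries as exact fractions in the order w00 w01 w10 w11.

1/2 1/2 -1 1/2

obs A: pose=(-2,3,N) → sL=40/97, sR=8/17, mL=728/1649, mR=-292/1649
obs B: pose=(-1,1,S) → sL=4, sR=20/9, mL=28/9, mR=-26/9
sensor matrix S = [[40/97, 8/17], [4, 20/9]]; det S = -14336/14841
solve [mL_A; mL_B] = S·[w00; w01] and [mR_A; mR_B] = S·[w10; w11]:
  w00 = 1/2, w01 = 1/2, w10 = -1, w11 = 1/2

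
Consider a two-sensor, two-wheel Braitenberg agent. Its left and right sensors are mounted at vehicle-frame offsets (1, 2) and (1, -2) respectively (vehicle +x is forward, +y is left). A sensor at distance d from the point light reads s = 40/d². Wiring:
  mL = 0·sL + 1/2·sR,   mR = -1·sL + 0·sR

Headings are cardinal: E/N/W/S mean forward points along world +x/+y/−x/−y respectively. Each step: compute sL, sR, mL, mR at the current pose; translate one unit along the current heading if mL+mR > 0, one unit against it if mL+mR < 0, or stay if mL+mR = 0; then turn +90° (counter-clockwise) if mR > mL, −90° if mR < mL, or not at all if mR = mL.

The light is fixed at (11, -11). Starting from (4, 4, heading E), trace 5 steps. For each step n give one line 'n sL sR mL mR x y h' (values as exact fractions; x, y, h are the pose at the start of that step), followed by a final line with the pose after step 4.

n=0: pose=(4,4,E); sL=8/65, sR=8/41; mL=4/41, mR=-8/65; mL+mR=-68/2665 → advance -1; mR−mL=-588/2665 → turn -1·90°
n=1: pose=(3,4,S); sL=5/29, sR=5/37; mL=5/74, mR=-5/29; mL+mR=-225/2146 → advance -1; mR−mL=-515/2146 → turn -1·90°
n=2: pose=(3,5,W); sL=40/277, sR=8/81; mL=4/81, mR=-40/277; mL+mR=-2132/22437 → advance -1; mR−mL=-4348/22437 → turn -1·90°
n=3: pose=(4,5,N); sL=4/37, sR=20/157; mL=10/157, mR=-4/37; mL+mR=-258/5809 → advance -1; mR−mL=-998/5809 → turn -1·90°
n=4: pose=(4,4,E); sL=8/65, sR=8/41; mL=4/41, mR=-8/65; mL+mR=-68/2665 → advance -1; mR−mL=-588/2665 → turn -1·90°

0 8/65 8/41 4/41 -8/65 4 4 E
1 5/29 5/37 5/74 -5/29 3 4 S
2 40/277 8/81 4/81 -40/277 3 5 W
3 4/37 20/157 10/157 -4/37 4 5 N
4 8/65 8/41 4/41 -8/65 4 4 E
final 3 4 S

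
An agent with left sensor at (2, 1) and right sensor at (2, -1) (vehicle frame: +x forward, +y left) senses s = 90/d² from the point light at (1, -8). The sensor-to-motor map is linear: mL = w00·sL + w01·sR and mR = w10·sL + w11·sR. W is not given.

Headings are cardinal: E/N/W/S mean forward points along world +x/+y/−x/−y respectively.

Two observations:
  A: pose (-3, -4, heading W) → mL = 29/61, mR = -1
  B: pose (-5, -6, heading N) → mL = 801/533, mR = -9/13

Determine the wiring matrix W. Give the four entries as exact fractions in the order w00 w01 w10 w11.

obs A: pose=(-3,-4,W) → sL=2, sR=90/61, mL=29/61, mR=-1
obs B: pose=(-5,-6,N) → sL=18/13, sR=90/41, mL=801/533, mR=-9/13
sensor matrix S = [[2, 90/61], [18/13, 90/41]]; det S = 76320/32513
solve [mL_A; mL_B] = S·[w00; w01] and [mR_A; mR_B] = S·[w10; w11]:
  w00 = -1/2, w01 = 1, w10 = -1/2, w11 = 0

-1/2 1 -1/2 0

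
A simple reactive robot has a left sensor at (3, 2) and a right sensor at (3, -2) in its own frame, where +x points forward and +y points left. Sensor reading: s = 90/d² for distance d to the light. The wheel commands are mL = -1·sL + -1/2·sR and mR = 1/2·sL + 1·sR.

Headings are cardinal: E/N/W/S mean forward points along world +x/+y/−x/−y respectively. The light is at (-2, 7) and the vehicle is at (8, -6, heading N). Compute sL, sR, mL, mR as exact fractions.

left sensor world pos  = (6, -3); dL² = 164
right sensor world pos = (10, -3); dR² = 244
sL = 90/164 = 45/82
sR = 90/244 = 45/122
mL = -1·sL + -1/2·sR = -7335/10004
mR = 1/2·sL + 1·sR = 6435/10004

45/82 45/122 -7335/10004 6435/10004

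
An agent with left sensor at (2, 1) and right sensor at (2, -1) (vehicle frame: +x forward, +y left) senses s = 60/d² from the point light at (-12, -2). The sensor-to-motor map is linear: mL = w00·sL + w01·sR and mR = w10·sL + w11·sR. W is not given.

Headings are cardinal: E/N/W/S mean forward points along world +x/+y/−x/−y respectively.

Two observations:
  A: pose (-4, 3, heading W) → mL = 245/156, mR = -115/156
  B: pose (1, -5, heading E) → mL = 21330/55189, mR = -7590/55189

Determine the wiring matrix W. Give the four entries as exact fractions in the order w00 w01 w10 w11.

1 1/2 -1 1/2

obs A: pose=(-4,3,W) → sL=15/13, sR=5/6, mL=245/156, mR=-115/156
obs B: pose=(1,-5,E) → sL=60/229, sR=60/241, mL=21330/55189, mR=-7590/55189
sensor matrix S = [[15/13, 5/6], [60/229, 60/241]]; det S = 49450/717457
solve [mL_A; mL_B] = S·[w00; w01] and [mR_A; mR_B] = S·[w10; w11]:
  w00 = 1, w01 = 1/2, w10 = -1, w11 = 1/2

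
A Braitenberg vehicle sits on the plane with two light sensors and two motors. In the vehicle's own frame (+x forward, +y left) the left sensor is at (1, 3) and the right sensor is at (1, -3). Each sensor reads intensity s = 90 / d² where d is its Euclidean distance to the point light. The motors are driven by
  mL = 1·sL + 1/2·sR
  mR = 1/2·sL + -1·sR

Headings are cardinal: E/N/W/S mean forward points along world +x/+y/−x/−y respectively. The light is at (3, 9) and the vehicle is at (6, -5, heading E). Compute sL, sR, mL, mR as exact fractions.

left sensor world pos  = (7, -2); dL² = 137
right sensor world pos = (7, -8); dR² = 305
sL = 90/137 = 90/137
sR = 90/305 = 18/61
mL = 1·sL + 1/2·sR = 6723/8357
mR = 1/2·sL + -1·sR = 279/8357

90/137 18/61 6723/8357 279/8357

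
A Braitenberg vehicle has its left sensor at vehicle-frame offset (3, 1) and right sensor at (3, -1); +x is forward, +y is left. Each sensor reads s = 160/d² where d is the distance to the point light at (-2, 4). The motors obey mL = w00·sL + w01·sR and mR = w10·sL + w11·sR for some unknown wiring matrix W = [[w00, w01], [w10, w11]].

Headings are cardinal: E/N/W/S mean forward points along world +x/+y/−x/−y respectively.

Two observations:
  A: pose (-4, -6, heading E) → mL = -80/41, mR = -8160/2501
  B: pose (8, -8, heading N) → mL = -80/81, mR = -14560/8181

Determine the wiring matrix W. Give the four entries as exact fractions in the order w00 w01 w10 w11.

-1 0 -1 -1

obs A: pose=(-4,-6,E) → sL=80/41, sR=80/61, mL=-80/41, mR=-8160/2501
obs B: pose=(8,-8,N) → sL=80/81, sR=80/101, mL=-80/81, mR=-14560/8181
sensor matrix S = [[80/41, 80/61], [80/81, 80/101]]; det S = 5120000/20460681
solve [mL_A; mL_B] = S·[w00; w01] and [mR_A; mR_B] = S·[w10; w11]:
  w00 = -1, w01 = 0, w10 = -1, w11 = -1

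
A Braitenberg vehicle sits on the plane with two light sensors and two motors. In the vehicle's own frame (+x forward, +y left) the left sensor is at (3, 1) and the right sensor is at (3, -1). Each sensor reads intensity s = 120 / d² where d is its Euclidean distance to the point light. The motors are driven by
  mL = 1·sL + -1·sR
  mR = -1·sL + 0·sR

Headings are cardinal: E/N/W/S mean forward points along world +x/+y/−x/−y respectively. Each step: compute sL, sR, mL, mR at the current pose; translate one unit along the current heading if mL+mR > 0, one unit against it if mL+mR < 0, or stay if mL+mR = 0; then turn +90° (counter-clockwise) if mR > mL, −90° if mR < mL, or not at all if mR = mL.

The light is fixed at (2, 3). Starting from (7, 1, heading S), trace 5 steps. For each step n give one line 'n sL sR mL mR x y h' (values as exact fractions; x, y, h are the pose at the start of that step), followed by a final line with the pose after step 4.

n=0: pose=(7,1,S); sL=120/61, sR=120/41; mL=-2400/2501, mR=-120/61; mL+mR=-120/41 → advance -1; mR−mL=-2520/2501 → turn -1·90°
n=1: pose=(7,2,W); sL=15, sR=30; mL=-15, mR=-15; mL+mR=-30 → advance -1; mR−mL=0 → turn +0·90°
n=2: pose=(8,2,W); sL=120/13, sR=40/3; mL=-160/39, mR=-120/13; mL+mR=-40/3 → advance -1; mR−mL=-200/39 → turn -1·90°
n=3: pose=(9,2,N); sL=3, sR=30/17; mL=21/17, mR=-3; mL+mR=-30/17 → advance -1; mR−mL=-72/17 → turn -1·90°
n=4: pose=(9,1,E); sL=120/101, sR=120/109; mL=960/11009, mR=-120/101; mL+mR=-120/109 → advance -1; mR−mL=-14040/11009 → turn -1·90°

0 120/61 120/41 -2400/2501 -120/61 7 1 S
1 15 30 -15 -15 7 2 W
2 120/13 40/3 -160/39 -120/13 8 2 W
3 3 30/17 21/17 -3 9 2 N
4 120/101 120/109 960/11009 -120/101 9 1 E
final 8 1 S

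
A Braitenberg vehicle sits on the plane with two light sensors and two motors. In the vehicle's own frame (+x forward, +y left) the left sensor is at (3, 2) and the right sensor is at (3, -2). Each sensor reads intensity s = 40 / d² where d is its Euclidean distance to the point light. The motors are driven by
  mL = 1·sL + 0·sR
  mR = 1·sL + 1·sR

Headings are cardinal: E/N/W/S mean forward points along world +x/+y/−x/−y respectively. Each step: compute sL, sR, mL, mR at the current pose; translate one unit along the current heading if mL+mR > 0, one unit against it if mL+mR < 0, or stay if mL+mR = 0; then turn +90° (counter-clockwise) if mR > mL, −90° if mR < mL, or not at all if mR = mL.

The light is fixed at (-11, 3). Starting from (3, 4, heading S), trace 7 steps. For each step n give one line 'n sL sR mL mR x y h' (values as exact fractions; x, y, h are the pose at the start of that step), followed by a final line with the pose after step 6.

0 2/13 10/37 2/13 204/481 3 4 S
1 40/293 40/293 40/293 80/293 3 3 E
2 20/89 20/149 20/89 4760/13261 4 3 N
3 8/29 40/153 8/29 2384/4437 4 4 W
4 2/13 10/37 2/13 204/481 3 4 S
5 40/293 40/293 40/293 80/293 3 3 E
6 20/89 20/149 20/89 4760/13261 4 3 N
final 4 4 W

n=0: pose=(3,4,S); sL=2/13, sR=10/37; mL=2/13, mR=204/481; mL+mR=278/481 → advance +1; mR−mL=10/37 → turn +1·90°
n=1: pose=(3,3,E); sL=40/293, sR=40/293; mL=40/293, mR=80/293; mL+mR=120/293 → advance +1; mR−mL=40/293 → turn +1·90°
n=2: pose=(4,3,N); sL=20/89, sR=20/149; mL=20/89, mR=4760/13261; mL+mR=7740/13261 → advance +1; mR−mL=20/149 → turn +1·90°
n=3: pose=(4,4,W); sL=8/29, sR=40/153; mL=8/29, mR=2384/4437; mL+mR=3608/4437 → advance +1; mR−mL=40/153 → turn +1·90°
n=4: pose=(3,4,S); sL=2/13, sR=10/37; mL=2/13, mR=204/481; mL+mR=278/481 → advance +1; mR−mL=10/37 → turn +1·90°
n=5: pose=(3,3,E); sL=40/293, sR=40/293; mL=40/293, mR=80/293; mL+mR=120/293 → advance +1; mR−mL=40/293 → turn +1·90°
n=6: pose=(4,3,N); sL=20/89, sR=20/149; mL=20/89, mR=4760/13261; mL+mR=7740/13261 → advance +1; mR−mL=20/149 → turn +1·90°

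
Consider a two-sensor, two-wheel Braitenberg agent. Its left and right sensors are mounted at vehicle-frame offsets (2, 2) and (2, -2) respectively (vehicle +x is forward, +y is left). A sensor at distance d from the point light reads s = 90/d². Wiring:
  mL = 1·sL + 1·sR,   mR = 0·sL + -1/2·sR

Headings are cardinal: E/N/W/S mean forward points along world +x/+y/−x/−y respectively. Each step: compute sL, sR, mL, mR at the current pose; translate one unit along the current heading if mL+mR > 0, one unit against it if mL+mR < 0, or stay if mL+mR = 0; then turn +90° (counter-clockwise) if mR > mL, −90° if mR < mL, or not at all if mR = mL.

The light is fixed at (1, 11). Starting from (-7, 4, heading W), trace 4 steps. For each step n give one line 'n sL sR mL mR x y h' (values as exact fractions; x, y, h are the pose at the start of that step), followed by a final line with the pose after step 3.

0 90/181 18/25 5508/4525 -9/25 -7 4 W
1 45/73 45/37 4950/2701 -45/74 -8 4 N
2 18/13 90/113 3204/1469 -45/113 -8 5 E
3 9/10 45/82 297/205 -45/164 -7 5 S
final -7 4 W

n=0: pose=(-7,4,W); sL=90/181, sR=18/25; mL=5508/4525, mR=-9/25; mL+mR=3879/4525 → advance +1; mR−mL=-7137/4525 → turn -1·90°
n=1: pose=(-8,4,N); sL=45/73, sR=45/37; mL=4950/2701, mR=-45/74; mL+mR=6615/5402 → advance +1; mR−mL=-13185/5402 → turn -1·90°
n=2: pose=(-8,5,E); sL=18/13, sR=90/113; mL=3204/1469, mR=-45/113; mL+mR=2619/1469 → advance +1; mR−mL=-3789/1469 → turn -1·90°
n=3: pose=(-7,5,S); sL=9/10, sR=45/82; mL=297/205, mR=-45/164; mL+mR=963/820 → advance +1; mR−mL=-1413/820 → turn -1·90°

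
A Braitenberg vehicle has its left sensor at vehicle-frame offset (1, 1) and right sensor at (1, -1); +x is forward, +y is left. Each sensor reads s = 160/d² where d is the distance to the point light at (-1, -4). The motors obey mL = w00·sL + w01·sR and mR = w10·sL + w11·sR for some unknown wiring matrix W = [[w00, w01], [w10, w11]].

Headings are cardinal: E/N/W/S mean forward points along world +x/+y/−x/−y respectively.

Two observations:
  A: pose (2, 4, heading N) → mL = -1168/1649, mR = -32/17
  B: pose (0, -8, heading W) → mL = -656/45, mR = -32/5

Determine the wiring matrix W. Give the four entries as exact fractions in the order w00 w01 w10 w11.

1/2 -1 -1 0

obs A: pose=(2,4,N) → sL=32/17, sR=160/97, mL=-1168/1649, mR=-32/17
obs B: pose=(0,-8,W) → sL=32/5, sR=160/9, mL=-656/45, mR=-32/5
sensor matrix S = [[32/17, 160/97], [32/5, 160/9]]; det S = 339968/14841
solve [mL_A; mL_B] = S·[w00; w01] and [mR_A; mR_B] = S·[w10; w11]:
  w00 = 1/2, w01 = -1, w10 = -1, w11 = 0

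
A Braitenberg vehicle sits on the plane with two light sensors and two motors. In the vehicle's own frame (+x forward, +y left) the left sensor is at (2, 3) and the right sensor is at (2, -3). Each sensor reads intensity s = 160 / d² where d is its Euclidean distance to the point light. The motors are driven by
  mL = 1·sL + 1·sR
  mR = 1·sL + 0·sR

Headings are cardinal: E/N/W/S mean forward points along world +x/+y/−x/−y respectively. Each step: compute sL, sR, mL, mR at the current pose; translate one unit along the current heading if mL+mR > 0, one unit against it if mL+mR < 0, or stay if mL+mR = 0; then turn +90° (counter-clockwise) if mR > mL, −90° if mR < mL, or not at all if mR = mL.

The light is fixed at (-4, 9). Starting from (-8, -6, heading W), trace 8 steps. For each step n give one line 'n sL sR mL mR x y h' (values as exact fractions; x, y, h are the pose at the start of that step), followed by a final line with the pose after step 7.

0 4/9 8/9 4/3 4/9 -8 -6 W
1 160/233 160/173 64960/40309 160/233 -9 -6 N
2 16/13 80/149 3424/1937 16/13 -9 -5 E
3 160/257 32/61 17984/15677 160/257 -8 -5 S
4 4/9 8/9 4/3 4/9 -8 -6 W
5 160/233 160/173 64960/40309 160/233 -9 -6 N
6 16/13 80/149 3424/1937 16/13 -9 -5 E
7 160/257 32/61 17984/15677 160/257 -8 -5 S
final -8 -6 W

n=0: pose=(-8,-6,W); sL=4/9, sR=8/9; mL=4/3, mR=4/9; mL+mR=16/9 → advance +1; mR−mL=-8/9 → turn -1·90°
n=1: pose=(-9,-6,N); sL=160/233, sR=160/173; mL=64960/40309, mR=160/233; mL+mR=92640/40309 → advance +1; mR−mL=-160/173 → turn -1·90°
n=2: pose=(-9,-5,E); sL=16/13, sR=80/149; mL=3424/1937, mR=16/13; mL+mR=5808/1937 → advance +1; mR−mL=-80/149 → turn -1·90°
n=3: pose=(-8,-5,S); sL=160/257, sR=32/61; mL=17984/15677, mR=160/257; mL+mR=27744/15677 → advance +1; mR−mL=-32/61 → turn -1·90°
n=4: pose=(-8,-6,W); sL=4/9, sR=8/9; mL=4/3, mR=4/9; mL+mR=16/9 → advance +1; mR−mL=-8/9 → turn -1·90°
n=5: pose=(-9,-6,N); sL=160/233, sR=160/173; mL=64960/40309, mR=160/233; mL+mR=92640/40309 → advance +1; mR−mL=-160/173 → turn -1·90°
n=6: pose=(-9,-5,E); sL=16/13, sR=80/149; mL=3424/1937, mR=16/13; mL+mR=5808/1937 → advance +1; mR−mL=-80/149 → turn -1·90°
n=7: pose=(-8,-5,S); sL=160/257, sR=32/61; mL=17984/15677, mR=160/257; mL+mR=27744/15677 → advance +1; mR−mL=-32/61 → turn -1·90°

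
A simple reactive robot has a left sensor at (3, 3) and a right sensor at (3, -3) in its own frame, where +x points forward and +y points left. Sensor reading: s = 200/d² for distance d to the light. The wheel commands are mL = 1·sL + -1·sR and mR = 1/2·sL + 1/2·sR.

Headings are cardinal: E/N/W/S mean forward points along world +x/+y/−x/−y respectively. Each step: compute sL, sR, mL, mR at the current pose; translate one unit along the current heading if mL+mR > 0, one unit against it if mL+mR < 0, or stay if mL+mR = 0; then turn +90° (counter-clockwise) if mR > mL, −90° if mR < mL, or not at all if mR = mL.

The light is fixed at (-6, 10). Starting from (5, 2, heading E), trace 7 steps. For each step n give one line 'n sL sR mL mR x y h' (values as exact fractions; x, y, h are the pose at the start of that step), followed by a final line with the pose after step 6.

n=0: pose=(5,2,E); sL=200/221, sR=200/317; mL=19200/70057, mR=53800/70057; mL+mR=73000/70057 → advance +1; mR−mL=34600/70057 → turn +1·90°
n=1: pose=(6,2,N); sL=100/53, sR=4/5; mL=288/265, mR=356/265; mL+mR=644/265 → advance +1; mR−mL=68/265 → turn +1·90°
n=2: pose=(6,3,W); sL=200/181, sR=200/97; mL=-16800/17557, mR=27800/17557; mL+mR=11000/17557 → advance +1; mR−mL=44600/17557 → turn +1·90°
n=3: pose=(5,3,S); sL=25/37, sR=50/41; mL=-825/1517, mR=2875/3034; mL+mR=1225/3034 → advance +1; mR−mL=4525/3034 → turn +1·90°
n=4: pose=(5,2,E); sL=200/221, sR=200/317; mL=19200/70057, mR=53800/70057; mL+mR=73000/70057 → advance +1; mR−mL=34600/70057 → turn +1·90°
n=5: pose=(6,2,N); sL=100/53, sR=4/5; mL=288/265, mR=356/265; mL+mR=644/265 → advance +1; mR−mL=68/265 → turn +1·90°
n=6: pose=(6,3,W); sL=200/181, sR=200/97; mL=-16800/17557, mR=27800/17557; mL+mR=11000/17557 → advance +1; mR−mL=44600/17557 → turn +1·90°

0 200/221 200/317 19200/70057 53800/70057 5 2 E
1 100/53 4/5 288/265 356/265 6 2 N
2 200/181 200/97 -16800/17557 27800/17557 6 3 W
3 25/37 50/41 -825/1517 2875/3034 5 3 S
4 200/221 200/317 19200/70057 53800/70057 5 2 E
5 100/53 4/5 288/265 356/265 6 2 N
6 200/181 200/97 -16800/17557 27800/17557 6 3 W
final 5 3 S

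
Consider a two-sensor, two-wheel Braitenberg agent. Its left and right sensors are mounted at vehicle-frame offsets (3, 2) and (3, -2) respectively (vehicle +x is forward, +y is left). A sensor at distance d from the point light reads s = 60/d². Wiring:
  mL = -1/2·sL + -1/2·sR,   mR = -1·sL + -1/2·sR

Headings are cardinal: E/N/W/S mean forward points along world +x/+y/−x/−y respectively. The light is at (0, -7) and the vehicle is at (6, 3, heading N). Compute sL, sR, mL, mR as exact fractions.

12/37 60/233 -2508/8621 -3906/8621

left sensor world pos  = (4, 6); dL² = 185
right sensor world pos = (8, 6); dR² = 233
sL = 60/185 = 12/37
sR = 60/233 = 60/233
mL = -1/2·sL + -1/2·sR = -2508/8621
mR = -1·sL + -1/2·sR = -3906/8621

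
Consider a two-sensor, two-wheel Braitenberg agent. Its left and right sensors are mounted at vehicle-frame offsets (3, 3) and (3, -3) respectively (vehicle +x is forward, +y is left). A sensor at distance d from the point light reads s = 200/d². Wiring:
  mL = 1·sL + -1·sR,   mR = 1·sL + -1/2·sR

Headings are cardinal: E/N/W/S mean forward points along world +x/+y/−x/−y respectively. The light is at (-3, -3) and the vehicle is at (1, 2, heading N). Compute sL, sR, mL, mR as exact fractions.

40/13 200/113 1920/1469 3220/1469

left sensor world pos  = (-2, 5); dL² = 65
right sensor world pos = (4, 5); dR² = 113
sL = 200/65 = 40/13
sR = 200/113 = 200/113
mL = 1·sL + -1·sR = 1920/1469
mR = 1·sL + -1/2·sR = 3220/1469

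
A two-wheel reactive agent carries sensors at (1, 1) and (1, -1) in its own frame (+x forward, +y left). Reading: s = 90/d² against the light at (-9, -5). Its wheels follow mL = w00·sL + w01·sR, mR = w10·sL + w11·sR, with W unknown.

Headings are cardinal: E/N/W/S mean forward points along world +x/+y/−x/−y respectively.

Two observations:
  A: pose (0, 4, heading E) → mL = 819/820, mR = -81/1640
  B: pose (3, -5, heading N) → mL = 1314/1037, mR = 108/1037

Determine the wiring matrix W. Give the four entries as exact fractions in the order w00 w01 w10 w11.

1 1 1/2 -1/2

obs A: pose=(0,4,E) → sL=9/20, sR=45/82, mL=819/820, mR=-81/1640
obs B: pose=(3,-5,N) → sL=45/61, sR=9/17, mL=1314/1037, mR=108/1037
sensor matrix S = [[9/20, 45/82], [45/61, 9/17]]; det S = -141669/850340
solve [mL_A; mL_B] = S·[w00; w01] and [mR_A; mR_B] = S·[w10; w11]:
  w00 = 1, w01 = 1, w10 = 1/2, w11 = -1/2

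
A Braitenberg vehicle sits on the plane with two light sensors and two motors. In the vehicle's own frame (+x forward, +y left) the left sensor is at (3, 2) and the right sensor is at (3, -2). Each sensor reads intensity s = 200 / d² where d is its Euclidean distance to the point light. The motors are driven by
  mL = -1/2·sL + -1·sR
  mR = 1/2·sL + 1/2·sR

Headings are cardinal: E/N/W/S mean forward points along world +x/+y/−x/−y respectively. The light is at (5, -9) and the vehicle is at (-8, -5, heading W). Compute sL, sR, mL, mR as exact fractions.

left sensor world pos  = (-11, -7); dL² = 260
right sensor world pos = (-11, -3); dR² = 292
sL = 200/260 = 10/13
sR = 200/292 = 50/73
mL = -1/2·sL + -1·sR = -1015/949
mR = 1/2·sL + 1/2·sR = 690/949

10/13 50/73 -1015/949 690/949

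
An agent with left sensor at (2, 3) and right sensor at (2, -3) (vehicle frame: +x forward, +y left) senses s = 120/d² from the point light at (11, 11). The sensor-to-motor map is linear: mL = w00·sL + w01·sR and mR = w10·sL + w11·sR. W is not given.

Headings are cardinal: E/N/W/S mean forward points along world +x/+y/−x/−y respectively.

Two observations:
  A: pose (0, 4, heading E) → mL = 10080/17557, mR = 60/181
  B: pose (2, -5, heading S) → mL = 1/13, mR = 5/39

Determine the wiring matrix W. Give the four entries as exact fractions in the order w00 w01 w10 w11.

1 -1 0 1/2

obs A: pose=(0,4,E) → sL=120/97, sR=120/181, mL=10080/17557, mR=60/181
obs B: pose=(2,-5,S) → sL=1/3, sR=10/39, mL=1/13, mR=5/39
sensor matrix S = [[120/97, 120/181], [1/3, 10/39]]; det S = 21960/228241
solve [mL_A; mL_B] = S·[w00; w01] and [mR_A; mR_B] = S·[w10; w11]:
  w00 = 1, w01 = -1, w10 = 0, w11 = 1/2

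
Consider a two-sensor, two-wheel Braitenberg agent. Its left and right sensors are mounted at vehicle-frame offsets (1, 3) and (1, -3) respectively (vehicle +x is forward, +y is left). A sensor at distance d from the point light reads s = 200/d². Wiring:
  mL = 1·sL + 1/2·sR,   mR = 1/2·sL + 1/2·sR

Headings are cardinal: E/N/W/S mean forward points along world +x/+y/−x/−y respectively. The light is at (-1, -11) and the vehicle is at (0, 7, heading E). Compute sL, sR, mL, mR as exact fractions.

40/89 200/229 18060/20381 13480/20381

left sensor world pos  = (1, 10); dL² = 445
right sensor world pos = (1, 4); dR² = 229
sL = 200/445 = 40/89
sR = 200/229 = 200/229
mL = 1·sL + 1/2·sR = 18060/20381
mR = 1/2·sL + 1/2·sR = 13480/20381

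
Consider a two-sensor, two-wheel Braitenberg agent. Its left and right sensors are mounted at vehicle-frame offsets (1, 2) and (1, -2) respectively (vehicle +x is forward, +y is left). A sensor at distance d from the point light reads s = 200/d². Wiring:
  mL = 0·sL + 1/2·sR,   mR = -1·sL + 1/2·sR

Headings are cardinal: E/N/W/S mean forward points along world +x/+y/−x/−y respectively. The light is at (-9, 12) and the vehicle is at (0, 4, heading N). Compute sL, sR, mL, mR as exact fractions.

100/49 20/17 10/17 -1210/833

left sensor world pos  = (-2, 5); dL² = 98
right sensor world pos = (2, 5); dR² = 170
sL = 200/98 = 100/49
sR = 200/170 = 20/17
mL = 0·sL + 1/2·sR = 10/17
mR = -1·sL + 1/2·sR = -1210/833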